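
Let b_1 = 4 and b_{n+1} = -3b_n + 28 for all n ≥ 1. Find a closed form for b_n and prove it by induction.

Claim: b_n = (-3)^n + 7.

Base case: b_1 = 4, and (-3)^1 + 7 = -3 + 7 = 4.
Assume b_j = (-3)^j + 7 for some j ≥ 1.
Then b_{j+1} = -3b_j + 28 = -3·((-3)^j + 7) + 28 = -3·(-3)^j − 21 + 28 = (-3)^{j+1} + 7.
So the formula holds for j+1, and by induction b_n = (-3)^n + 7 for all n ≥ 1.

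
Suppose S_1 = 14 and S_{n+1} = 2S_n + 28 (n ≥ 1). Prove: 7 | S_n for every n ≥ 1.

Base case: S_1 = 14 = 7·2, so 7 | S_1.
Assume 7 | S_k, so S_k = 7t for some integer t.
Then S_{k+1} = 2S_k + 28 = 2·(7t) + 28 = 7(2t + 4), so 7 | S_{k+1}.
This completes the inductive step, so 7 | S_n for all n ≥ 1.

7 | S_n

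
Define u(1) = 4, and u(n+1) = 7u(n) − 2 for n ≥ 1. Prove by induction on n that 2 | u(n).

Base case: u(1) = 4 = 2·2, so 2 | u(1).
Assume 2 | u(k), so u(k) = 2t for some integer t.
Then u(k+1) = 7u(k) − 2 = 7·(2t) − 2 = 2(7t − 1), so 2 | u(k+1).
By induction, 2 | u(n) for all n ≥ 1.

2 | u(n)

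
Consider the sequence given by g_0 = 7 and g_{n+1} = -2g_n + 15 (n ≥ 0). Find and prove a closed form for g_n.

Claim: g_n = 2·(-2)^n + 5.

Base case: g_0 = 7, and 2·(-2)^0 + 5 = 2 + 5 = 7.
Assume g_m = 2·(-2)^m + 5 for some m ≥ 0.
Then g_{m+1} = -2g_m + 15 = -2·(2·(-2)^m + 5) + 15 = -4·(-2)^m − 10 + 15 = 2·(-2)^{m+1} + 5.
So the formula holds for m+1, and by induction g_n = 2·(-2)^n + 5 for all n ≥ 0.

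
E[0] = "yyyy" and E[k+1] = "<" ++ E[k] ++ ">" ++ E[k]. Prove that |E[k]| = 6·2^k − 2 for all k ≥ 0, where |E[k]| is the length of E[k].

Base case: |E[0]| = 4, and 6·2^0 − 2 = 4.
Assume |E[r]| = 6·2^r − 2.
Then |E[r+1]| = 1 + |E[r]| + 1 + |E[r]| = 2|E[r]| + 2 = 2(6·2^r − 2) + 2 = 6·2^{r+1} − 4 + 2 = 6·2^{r+1} − 2.
So the formula holds for r+1, and by induction |E[k]| = 6·2^k − 2 for all k ≥ 0.

|E[k]| = 6·2^k − 2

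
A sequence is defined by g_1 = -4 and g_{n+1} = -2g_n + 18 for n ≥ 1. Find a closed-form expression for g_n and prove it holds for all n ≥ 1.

Claim: g_n = 5·(-2)^n + 6.

Base case: g_1 = -4, and 5·(-2)^1 + 6 = -10 + 6 = -4.
Assume g_j = 5·(-2)^j + 6 for some j ≥ 1.
Then g_{j+1} = -2g_j + 18 = -2·(5·(-2)^j + 6) + 18 = -10·(-2)^j − 12 + 18 = 5·(-2)^{j+1} + 6.
By induction, g_n = 5·(-2)^n + 6 for all n ≥ 1.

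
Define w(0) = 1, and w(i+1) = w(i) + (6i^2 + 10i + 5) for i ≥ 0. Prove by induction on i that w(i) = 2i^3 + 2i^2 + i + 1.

Base case: w(0) = 1, and 2·0^3 + 2·0^2 + 0 + 1 = 1.
Assume w(r) = 2r^3 + 2r^2 + r + 1.
Then w(r+1) = w(r) + (6r^2 + 10r + 5) = (2r^3 + 2r^2 + r + 1) + (6r^2 + 10r + 5) = 2r^3 + 8r^2 + 11r + 6,
and 2·(r+1)^3 + 2·(r+1)^2 + (r+1) + 1 = 2r^3 + 8r^2 + 11r + 6.
This completes the inductive step, so w(i) = 2i^3 + 2i^2 + i + 1 for all i ≥ 0.

w(i) = 2i^3 + 2i^2 + i + 1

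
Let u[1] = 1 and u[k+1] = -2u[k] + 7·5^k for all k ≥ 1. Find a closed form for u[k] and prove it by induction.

Claim: u[k] = 2·(-2)^k + 5^k.

Base case: u[1] = 1, and 2·(-2)^1 + 5^1 = -4 + 5 = 1.
Assume u[j] = 2·(-2)^j + 5^j for some j ≥ 1.
Then u[j+1] = -2u[j] + 7·5^j = -2·(2·(-2)^j + 5^j) + 7·5^j = 2·(-2)^{j+1} − 2·5^j + 7·5^j = 2·(-2)^{j+1} + 5·5^j = 2·(-2)^{j+1} + 5^{j+1}.
By induction, u[k] = 2·(-2)^k + 5^k for all k ≥ 1.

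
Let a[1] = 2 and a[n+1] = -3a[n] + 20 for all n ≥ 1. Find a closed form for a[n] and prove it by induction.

Claim: a[n] = (-3)^n + 5.

Base case: a[1] = 2, and (-3)^1 + 5 = -3 + 5 = 2.
Assume a[j] = (-3)^j + 5 for some j ≥ 1.
Then a[j+1] = -3a[j] + 20 = -3·((-3)^j + 5) + 20 = -3·(-3)^j − 15 + 20 = (-3)^{j+1} + 5.
By induction, a[n] = (-3)^n + 5 for all n ≥ 1.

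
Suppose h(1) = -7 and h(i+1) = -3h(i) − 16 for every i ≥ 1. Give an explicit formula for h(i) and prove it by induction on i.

Claim: h(i) = (-3)^i − 4.

Base case: h(1) = -7, and (-3)^1 − 4 = -3 − 4 = -7.
Assume h(k) = (-3)^k − 4 for some k ≥ 1.
Then h(k+1) = -3h(k) − 16 = -3·((-3)^k − 4) − 16 = -3·(-3)^k + 12 − 16 = (-3)^{k+1} − 4.
So the formula holds for k+1, and by induction h(i) = (-3)^i − 4 for all i ≥ 1.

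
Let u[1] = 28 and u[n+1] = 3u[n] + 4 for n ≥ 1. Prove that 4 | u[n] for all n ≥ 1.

Base case: u[1] = 28 = 4·7, so 4 | u[1].
Assume 4 | u[r], so u[r] = 4t for some integer t.
Then u[r+1] = 3u[r] + 4 = 3·(4t) + 4 = 4(3t + 1), so 4 | u[r+1].
By induction, 4 | u[n] for all n ≥ 1.

4 | u[n]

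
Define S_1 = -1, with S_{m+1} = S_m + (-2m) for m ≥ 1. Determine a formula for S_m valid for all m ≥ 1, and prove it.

Claim: S_m = -m^2 + m − 1.

Base case: S_1 = -1, and -1^2 + 1 − 1 = -1.
Assume S_r = -r^2 + r − 1.
Then S_{r+1} = S_r + (-2r) = (-r^2 + r − 1) + (-2r) = -r^2 − r − 1,
and -(r+1)^2 + (r+1) − 1 = -r^2 − r − 1.
By induction, S_m = -m^2 + m − 1 for all m ≥ 1.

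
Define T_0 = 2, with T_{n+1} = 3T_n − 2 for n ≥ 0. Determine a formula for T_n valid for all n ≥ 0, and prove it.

Claim: T_n = 3^n + 1.

Base case: T_0 = 2, and 3^0 + 1 = 1 + 1 = 2.
Assume T_r = 3^r + 1 for some r ≥ 0.
Then T_{r+1} = 3T_r − 2 = 3·(3^r + 1) − 2 = 3^{r+1} + 3 − 2 = 3^{r+1} + 1.
This completes the inductive step, so T_n = 3^n + 1 for all n ≥ 0.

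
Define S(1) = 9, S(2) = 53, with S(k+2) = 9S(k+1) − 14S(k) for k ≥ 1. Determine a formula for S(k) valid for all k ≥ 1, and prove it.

Claim: S(k) = 7^k + 2^k.

Base cases: S(1) = 9 and 7^1 + 2^1 = 9; S(2) = 53 and 7^2 + 2^2 = 53.
Assume S(j) = 7^j + 2^j for all 1 ≤ j ≤ r, where r ≥ 2.
Then S(r+1) = 9S(r) − 14S(r−1) = 9·(7^r + 2^r) − 14·(7^{r−1} + 2^{r−1}) = (9·7 − 14)7^{r−1} + (9·2 − 14)2^{r−1} = 49·7^{r−1} + 4·2^{r−1} = 7^{r+1} + 2^{r+1}.
This completes the inductive step, so S(k) = 7^k + 2^k for all k ≥ 1.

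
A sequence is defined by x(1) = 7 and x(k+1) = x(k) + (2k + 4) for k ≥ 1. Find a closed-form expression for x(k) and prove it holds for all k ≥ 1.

Claim: x(k) = k^2 + 3k + 3.

Base case: x(1) = 7, and 1^2 + 3·1 + 3 = 7.
Assume x(r) = r^2 + 3r + 3.
Then x(r+1) = x(r) + (2r + 4) = (r^2 + 3r + 3) + (2r + 4) = r^2 + 5r + 7,
and (r+1)^2 + 3·(r+1) + 3 = r^2 + 5r + 7.
This completes the inductive step, so x(k) = k^2 + 3k + 3 for all k ≥ 1.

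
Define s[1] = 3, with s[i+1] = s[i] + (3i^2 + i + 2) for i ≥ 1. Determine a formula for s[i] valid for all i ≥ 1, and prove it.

Claim: s[i] = i^3 − i^2 + 2i + 1.

Base case: s[1] = 3, and 1^3 − 1^2 + 2·1 + 1 = 3.
Assume s[j] = j^3 − j^2 + 2j + 1.
Then s[j+1] = s[j] + (3j^2 + j + 2) = (j^3 − j^2 + 2j + 1) + (3j^2 + j + 2) = j^3 + 2j^2 + 3j + 3,
and (j+1)^3 − (j+1)^2 + 2·(j+1) + 1 = j^3 + 2j^2 + 3j + 3.
This completes the inductive step, so s[i] = i^3 − i^2 + 2i + 1 for all i ≥ 1.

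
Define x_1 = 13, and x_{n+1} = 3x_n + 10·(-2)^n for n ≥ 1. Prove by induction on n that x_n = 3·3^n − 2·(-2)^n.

Base case: x_1 = 13, and 3·3^1 − 2·(-2)^1 = 9 + 4 = 13.
Assume x_r = 3·3^r − 2·(-2)^r for some r ≥ 1.
Then x_{r+1} = 3x_r + 10·(-2)^r = 3·(3·3^r − 2·(-2)^r) + 10·(-2)^r = 3·3^{r+1} − 6·(-2)^r + 10·(-2)^r = 3·3^{r+1} + 4·(-2)^r = 3·3^{r+1} − 2·(-2)^{r+1}.
By induction, x_n = 3·3^n − 2·(-2)^n for all n ≥ 1.

x_n = 3·3^n − 2·(-2)^n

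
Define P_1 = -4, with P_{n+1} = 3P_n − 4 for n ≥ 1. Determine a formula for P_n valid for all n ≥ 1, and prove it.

Claim: P_n = -2·3^n + 2.

Base case: P_1 = -4, and -2·3^1 + 2 = -6 + 2 = -4.
Assume P_r = -2·3^r + 2 for some r ≥ 1.
Then P_{r+1} = 3P_r − 4 = 3·(-2·3^r + 2) − 4 = -6·3^r + 6 − 4 = -2·3^{r+1} + 2.
Hence P_n = -2·3^n + 2 for every n ≥ 1, by induction.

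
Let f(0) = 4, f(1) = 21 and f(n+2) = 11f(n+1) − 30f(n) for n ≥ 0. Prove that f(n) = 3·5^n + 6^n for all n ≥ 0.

Base cases: f(0) = 4 and 3·5^0 + 6^0 = 4; f(1) = 21 and 3·5^1 + 6^1 = 21.
Assume f(j) = 3·5^j + 6^j for all 0 ≤ j ≤ r, where r ≥ 1.
Then f(r+1) = 11f(r) − 30f(r−1) = 11·(3·5^r + 6^r) − 30·(3·5^{r−1} + 6^{r−1}) = 3·(11·5 − 30)5^{r−1} + (11·6 − 30)6^{r−1} = 75·5^{r−1} + 36·6^{r−1} = 3·5^{r+1} + 6^{r+1}.
This completes the inductive step, so f(n) = 3·5^n + 6^n for all n ≥ 0.

f(n) = 3·5^n + 6^n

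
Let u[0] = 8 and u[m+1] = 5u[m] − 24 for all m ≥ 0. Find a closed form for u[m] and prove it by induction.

Claim: u[m] = 2·5^m + 6.

Base case: u[0] = 8, and 2·5^0 + 6 = 2 + 6 = 8.
Assume u[k] = 2·5^k + 6 for some k ≥ 0.
Then u[k+1] = 5u[k] − 24 = 5·(2·5^k + 6) − 24 = 10·5^k + 30 − 24 = 2·5^{k+1} + 6.
Hence u[m] = 2·5^m + 6 for every m ≥ 0, by induction.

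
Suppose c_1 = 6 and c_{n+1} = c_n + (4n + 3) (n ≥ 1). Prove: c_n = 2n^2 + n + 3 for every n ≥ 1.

Base case: c_1 = 6, and 2·1^2 + 1 + 3 = 6.
Assume c_j = 2j^2 + j + 3.
Then c_{j+1} = c_j + (4j + 3) = (2j^2 + j + 3) + (4j + 3) = 2j^2 + 5j + 6,
and 2·(j+1)^2 + (j+1) + 3 = 2j^2 + 5j + 6.
By induction, c_n = 2n^2 + n + 3 for all n ≥ 1.

c_n = 2n^2 + n + 3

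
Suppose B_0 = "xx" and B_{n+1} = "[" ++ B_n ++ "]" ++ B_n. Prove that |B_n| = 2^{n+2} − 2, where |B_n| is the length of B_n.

Base case: |B_0| = 2, and 2^{0+2} − 2 = 2.
Assume |B_r| = 2^{r+2} − 2.
Then |B_{r+1}| = 1 + |B_r| + 1 + |B_r| = 2|B_r| + 2 = 2(2^{r+2} − 2) + 2 = 2^{r+3} − 4 + 2 = 2^{r+3} − 2.
This completes the inductive step, so |B_n| = 2^{n+2} − 2 for all n ≥ 0.

|B_n| = 2^{n+2} − 2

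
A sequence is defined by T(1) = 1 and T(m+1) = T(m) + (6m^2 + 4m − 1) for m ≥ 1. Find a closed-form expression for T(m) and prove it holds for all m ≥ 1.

Claim: T(m) = 2m^3 − m^2 − 2m + 2.

Base case: T(1) = 1, and 2·1^3 − 1^2 − 2·1 + 2 = 1.
Assume T(j) = 2j^3 − j^2 − 2j + 2.
Then T(j+1) = T(j) + (6j^2 + 4j − 1) = (2j^3 − j^2 − 2j + 2) + (6j^2 + 4j − 1) = 2j^3 + 5j^2 + 2j + 1,
and 2·(j+1)^3 − (j+1)^2 − 2·(j+1) + 2 = 2j^3 + 5j^2 + 2j + 1.
This completes the inductive step, so T(m) = 2m^3 − m^2 − 2m + 2 for all m ≥ 1.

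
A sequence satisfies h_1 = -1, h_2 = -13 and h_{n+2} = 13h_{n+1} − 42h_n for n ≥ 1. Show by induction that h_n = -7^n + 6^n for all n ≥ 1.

Base cases: h_1 = -1 and -7^1 + 6^1 = -1; h_2 = -13 and -7^2 + 6^2 = -13.
Assume h_j = -7^j + 6^j for all 1 ≤ j ≤ m, where m ≥ 2.
Then h_{m+1} = 13h_m − 42h_{m−1} = 13·(-7^m + 6^m) − 42·(-7^{m−1} + 6^{m−1}) = -(13·7 − 42)7^{m−1} + (13·6 − 42)6^{m−1} = -49·7^{m−1} + 36·6^{m−1} = -7^{m+1} + 6^{m+1}.
So the formula holds for m+1, and by strong induction h_n = -7^n + 6^n for all n ≥ 1.

h_n = -7^n + 6^n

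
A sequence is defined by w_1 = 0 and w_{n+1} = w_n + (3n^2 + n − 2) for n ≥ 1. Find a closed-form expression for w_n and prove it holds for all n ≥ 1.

Claim: w_n = n^3 − n^2 − 2n + 2.

Base case: w_1 = 0, and 1^3 − 1^2 − 2·1 + 2 = 0.
Assume w_k = k^3 − k^2 − 2k + 2.
Then w_{k+1} = w_k + (3k^2 + k − 2) = (k^3 − k^2 − 2k + 2) + (3k^2 + k − 2) = k^3 + 2k^2 − k,
and (k+1)^3 − (k+1)^2 − 2·(k+1) + 2 = k^3 + 2k^2 − k.
Hence w_n = n^3 − n^2 − 2n + 2 for every n ≥ 1, by induction.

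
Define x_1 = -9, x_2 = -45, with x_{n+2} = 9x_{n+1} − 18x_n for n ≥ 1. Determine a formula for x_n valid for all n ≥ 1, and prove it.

Claim: x_n = -6^n − 3^n.

Base cases: x_1 = -9 and -6^1 − 3^1 = -9; x_2 = -45 and -6^2 − 3^2 = -45.
Assume x_j = -6^j − 3^j for all 1 ≤ j ≤ m, where m ≥ 2.
Then x_{m+1} = 9x_m − 18x_{m−1} = 9·(-6^m − 3^m) − 18·(-6^{m−1} − 3^{m−1}) = -(9·6 − 18)6^{m−1} − (9·3 − 18)3^{m−1} = -36·6^{m−1} − 9·3^{m−1} = -6^{m+1} − 3^{m+1}.
Hence x_n = -6^n − 3^n for every n ≥ 1, by strong induction.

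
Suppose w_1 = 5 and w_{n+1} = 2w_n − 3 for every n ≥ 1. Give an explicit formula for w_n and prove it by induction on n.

Claim: w_n = 2^n + 3.

Base case: w_1 = 5, and 2^1 + 3 = 2 + 3 = 5.
Assume w_m = 2^m + 3 for some m ≥ 1.
Then w_{m+1} = 2w_m − 3 = 2·(2^m + 3) − 3 = 2^{m+1} + 6 − 3 = 2^{m+1} + 3.
By induction, w_n = 2^n + 3 for all n ≥ 1.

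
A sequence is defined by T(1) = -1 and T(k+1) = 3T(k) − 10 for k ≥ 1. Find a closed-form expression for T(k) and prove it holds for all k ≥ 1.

Claim: T(k) = -2·3^k + 5.

Base case: T(1) = -1, and -2·3^1 + 5 = -6 + 5 = -1.
Assume T(r) = -2·3^r + 5 for some r ≥ 1.
Then T(r+1) = 3T(r) − 10 = 3·(-2·3^r + 5) − 10 = -6·3^r + 15 − 10 = -2·3^{r+1} + 5.
This completes the inductive step, so T(k) = -2·3^k + 5 for all k ≥ 1.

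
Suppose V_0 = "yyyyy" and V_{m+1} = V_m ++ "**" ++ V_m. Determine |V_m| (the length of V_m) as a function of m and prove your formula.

Claim: |V_m| = 7·2^m − 2.

Base case: |V_0| = 5, and 7·2^0 − 2 = 5.
Assume |V_j| = 7·2^j − 2.
Then |V_{j+1}| = |V_j| + 2 + |V_j| = 2|V_j| + 2 = 2(7·2^j − 2) + 2 = 7·2^{j+1} − 4 + 2 = 7·2^{j+1} − 2.
So the formula holds for j+1, and by induction |V_m| = 7·2^m − 2 for all m ≥ 0.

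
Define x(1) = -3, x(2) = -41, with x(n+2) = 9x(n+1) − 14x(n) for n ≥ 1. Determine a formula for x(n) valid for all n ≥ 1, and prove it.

Claim: x(n) = -7^n + 2·2^n.

Base cases: x(1) = -3 and -7^1 + 2·2^1 = -3; x(2) = -41 and -7^2 + 2·2^2 = -41.
Assume x(j) = -7^j + 2·2^j for all 1 ≤ j ≤ m, where m ≥ 2.
Then x(m+1) = 9x(m) − 14x(m−1) = 9·(-7^m + 2·2^m) − 14·(-7^{m−1} + 2·2^{m−1}) = -(9·7 − 14)7^{m−1} + 2·(9·2 − 14)2^{m−1} = -49·7^{m−1} + 8·2^{m−1} = -7^{m+1} + 2·2^{m+1}.
So the formula holds for m+1, and by strong induction x(n) = -7^n + 2·2^n for all n ≥ 1.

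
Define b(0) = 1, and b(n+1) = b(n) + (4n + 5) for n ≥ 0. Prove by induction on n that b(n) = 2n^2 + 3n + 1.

Base case: b(0) = 1, and 2·0^2 + 3·0 + 1 = 1.
Assume b(j) = 2j^2 + 3j + 1.
Then b(j+1) = b(j) + (4j + 5) = (2j^2 + 3j + 1) + (4j + 5) = 2j^2 + 7j + 6,
and 2·(j+1)^2 + 3·(j+1) + 1 = 2j^2 + 7j + 6.
Hence b(n) = 2n^2 + 3n + 1 for every n ≥ 0, by induction.

b(n) = 2n^2 + 3n + 1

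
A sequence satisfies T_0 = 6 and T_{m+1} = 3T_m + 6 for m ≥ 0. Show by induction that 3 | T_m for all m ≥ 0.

Base case: T_0 = 6 = 3·2, so 3 | T_0.
Assume 3 | T_j, so T_j = 3t for some integer t.
Then T_{j+1} = 3T_j + 6 = 3·(3t) + 6 = 3(3t + 2), so 3 | T_{j+1}.
Hence 3 | T_m for every m ≥ 0, by induction.

3 | T_m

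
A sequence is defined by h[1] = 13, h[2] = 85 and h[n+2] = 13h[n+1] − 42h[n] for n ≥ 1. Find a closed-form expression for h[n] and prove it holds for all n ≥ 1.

Claim: h[n] = 7^n + 6^n.

Base cases: h[1] = 13 and 7^1 + 6^1 = 13; h[2] = 85 and 7^2 + 6^2 = 85.
Assume h[i] = 7^i + 6^i for all 1 ≤ i ≤ j, where j ≥ 2.
Then h[j+1] = 13h[j] − 42h[j−1] = 13·(7^j + 6^j) − 42·(7^{j−1} + 6^{j−1}) = (13·7 − 42)7^{j−1} + (13·6 − 42)6^{j−1} = 49·7^{j−1} + 36·6^{j−1} = 7^{j+1} + 6^{j+1}.
This completes the inductive step, so h[n] = 7^n + 6^n for all n ≥ 1.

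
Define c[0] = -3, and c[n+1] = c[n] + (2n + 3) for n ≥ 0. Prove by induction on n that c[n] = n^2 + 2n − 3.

Base case: c[0] = -3, and 0^2 + 2·0 − 3 = -3.
Assume c[k] = k^2 + 2k − 3.
Then c[k+1] = c[k] + (2k + 3) = (k^2 + 2k − 3) + (2k + 3) = k^2 + 4k,
and (k+1)^2 + 2·(k+1) − 3 = k^2 + 4k.
By induction, c[n] = n^2 + 2n − 3 for all n ≥ 0.

c[n] = n^2 + 2n − 3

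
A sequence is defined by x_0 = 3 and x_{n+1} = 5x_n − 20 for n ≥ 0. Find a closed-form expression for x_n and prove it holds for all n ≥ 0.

Claim: x_n = -2·5^n + 5.

Base case: x_0 = 3, and -2·5^0 + 5 = -2 + 5 = 3.
Assume x_j = -2·5^j + 5 for some j ≥ 0.
Then x_{j+1} = 5x_j − 20 = 5·(-2·5^j + 5) − 20 = -10·5^j + 25 − 20 = -2·5^{j+1} + 5.
By induction, x_n = -2·5^n + 5 for all n ≥ 0.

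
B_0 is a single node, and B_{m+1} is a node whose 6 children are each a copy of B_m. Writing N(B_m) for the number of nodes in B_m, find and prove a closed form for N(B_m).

Claim: N(B_m) = (6^{m+1} − 1)/5.

Base case: N(B_0) = 1, and (6^{0+1} − 1)/5 = 1.
Assume N(B_j) = (6^{j+1} − 1)/5.
Then N(B_{j+1}) = 1 + 6N(B_j) = 1 + 6·(6^{j+1} − 1)/5 = 1 + (6^{j+2} − 6)/5 = (5 + 6^{j+2} − 6)/5 = (6^{j+2} − 1)/5.
This completes the inductive step, so N(B_m) = (6^{m+1} − 1)/5 for all m ≥ 0.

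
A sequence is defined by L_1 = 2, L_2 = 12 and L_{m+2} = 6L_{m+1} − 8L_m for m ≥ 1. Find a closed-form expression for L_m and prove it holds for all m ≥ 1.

Claim: L_m = -2^m + 4^m.

Base cases: L_1 = 2 and -2^1 + 4^1 = 2; L_2 = 12 and -2^2 + 4^2 = 12.
Assume L_j = -2^j + 4^j for all 1 ≤ j ≤ k, where k ≥ 2.
Then L_{k+1} = 6L_k − 8L_{k−1} = 6·(-2^k + 4^k) − 8·(-2^{k−1} + 4^{k−1}) = -(6·2 − 8)2^{k−1} + (6·4 − 8)4^{k−1} = -4·2^{k−1} + 16·4^{k−1} = -2^{k+1} + 4^{k+1}.
This completes the inductive step, so L_m = -2^m + 4^m for all m ≥ 1.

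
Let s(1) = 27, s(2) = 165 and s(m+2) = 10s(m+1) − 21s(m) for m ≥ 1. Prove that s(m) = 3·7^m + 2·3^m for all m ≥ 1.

Base cases: s(1) = 27 and 3·7^1 + 2·3^1 = 27; s(2) = 165 and 3·7^2 + 2·3^2 = 165.
Assume s(i) = 3·7^i + 2·3^i for all 1 ≤ i ≤ j, where j ≥ 2.
Then s(j+1) = 10s(j) − 21s(j−1) = 10·(3·7^j + 2·3^j) − 21·(3·7^{j−1} + 2·3^{j−1}) = 3·(10·7 − 21)7^{j−1} + 2·(10·3 − 21)3^{j−1} = 147·7^{j−1} + 18·3^{j−1} = 3·7^{j+1} + 2·3^{j+1}.
By strong induction, s(m) = 3·7^m + 2·3^m for all m ≥ 1.

s(m) = 3·7^m + 2·3^m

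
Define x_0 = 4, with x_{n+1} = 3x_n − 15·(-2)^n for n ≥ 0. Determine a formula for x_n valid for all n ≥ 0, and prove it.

Claim: x_n = 3^n + 3·(-2)^n.

Base case: x_0 = 4, and 3^0 + 3·(-2)^0 = 1 + 3 = 4.
Assume x_m = 3^m + 3·(-2)^m for some m ≥ 0.
Then x_{m+1} = 3x_m − 15·(-2)^m = 3·(3^m + 3·(-2)^m) − 15·(-2)^m = 3^{m+1} + 9·(-2)^m − 15·(-2)^m = 3^{m+1} − 6·(-2)^m = 3^{m+1} + 3·(-2)^{m+1}.
By induction, x_n = 3^n + 3·(-2)^n for all n ≥ 0.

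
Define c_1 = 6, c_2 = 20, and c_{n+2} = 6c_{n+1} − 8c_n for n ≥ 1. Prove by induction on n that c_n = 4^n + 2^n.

Base cases: c_1 = 6 and 4^1 + 2^1 = 6; c_2 = 20 and 4^2 + 2^2 = 20.
Assume c_i = 4^i + 2^i for all 1 ≤ i ≤ j, where j ≥ 2.
Then c_{j+1} = 6c_j − 8c_{j−1} = 6·(4^j + 2^j) − 8·(4^{j−1} + 2^{j−1}) = (6·4 − 8)4^{j−1} + (6·2 − 8)2^{j−1} = 16·4^{j−1} + 4·2^{j−1} = 4^{j+1} + 2^{j+1}.
So the formula holds for j+1, and by strong induction c_n = 4^n + 2^n for all n ≥ 1.

c_n = 4^n + 2^n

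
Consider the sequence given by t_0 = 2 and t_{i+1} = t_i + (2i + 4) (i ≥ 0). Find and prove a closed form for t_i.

Claim: t_i = i^2 + 3i + 2.

Base case: t_0 = 2, and 0^2 + 3·0 + 2 = 2.
Assume t_r = r^2 + 3r + 2.
Then t_{r+1} = t_r + (2r + 4) = (r^2 + 3r + 2) + (2r + 4) = r^2 + 5r + 6,
and (r+1)^2 + 3·(r+1) + 2 = r^2 + 5r + 6.
This completes the inductive step, so t_i = i^2 + 3i + 2 for all i ≥ 0.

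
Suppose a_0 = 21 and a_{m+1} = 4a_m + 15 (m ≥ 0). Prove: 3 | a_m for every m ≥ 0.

Base case: a_0 = 21 = 3·7, so 3 | a_0.
Assume 3 | a_r, so a_r = 3t for some integer t.
Then a_{r+1} = 4a_r + 15 = 4·(3t) + 15 = 3(4t + 5), so 3 | a_{r+1}.
This completes the inductive step, so 3 | a_m for all m ≥ 0.

3 | a_m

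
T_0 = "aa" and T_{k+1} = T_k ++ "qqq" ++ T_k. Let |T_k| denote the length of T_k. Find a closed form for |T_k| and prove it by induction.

Claim: |T_k| = 5·2^k − 3.

Base case: |T_0| = 2, and 5·2^0 − 3 = 2.
Assume |T_m| = 5·2^m − 3.
Then |T_{m+1}| = |T_m| + 3 + |T_m| = 2|T_m| + 3 = 2(5·2^m − 3) + 3 = 5·2^{m+1} − 6 + 3 = 5·2^{m+1} − 3.
By induction, |T_k| = 5·2^k − 3 for all k ≥ 0.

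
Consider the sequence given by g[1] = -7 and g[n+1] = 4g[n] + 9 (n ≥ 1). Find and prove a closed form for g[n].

Claim: g[n] = -4^n − 3.

Base case: g[1] = -7, and -4^1 − 3 = -4 − 3 = -7.
Assume g[r] = -4^r − 3 for some r ≥ 1.
Then g[r+1] = 4g[r] + 9 = 4·(-4^r − 3) + 9 = -4^{r+1} − 12 + 9 = -4^{r+1} − 3.
So the formula holds for r+1, and by induction g[n] = -4^n − 3 for all n ≥ 1.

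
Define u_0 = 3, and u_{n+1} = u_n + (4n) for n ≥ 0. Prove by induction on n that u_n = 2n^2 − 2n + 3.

Base case: u_0 = 3, and 2·0^2 − 2·0 + 3 = 3.
Assume u_r = 2r^2 − 2r + 3.
Then u_{r+1} = u_r + (4r) = (2r^2 − 2r + 3) + (4r) = 2r^2 + 2r + 3,
and 2·(r+1)^2 − 2·(r+1) + 3 = 2r^2 + 2r + 3.
This completes the inductive step, so u_n = 2n^2 − 2n + 3 for all n ≥ 0.

u_n = 2n^2 − 2n + 3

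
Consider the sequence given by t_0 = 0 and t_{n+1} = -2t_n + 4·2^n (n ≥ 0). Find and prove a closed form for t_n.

Claim: t_n = -(-2)^n + 2^n.

Base case: t_0 = 0, and -(-2)^0 + 2^0 = -1 + 1 = 0.
Assume t_m = -(-2)^m + 2^m for some m ≥ 0.
Then t_{m+1} = -2t_m + 4·2^m = -2·(-(-2)^m + 2^m) + 4·2^m = -(-2)^{m+1} − 2·2^m + 4·2^m = -(-2)^{m+1} + 2·2^m = -(-2)^{m+1} + 2^{m+1}.
Hence t_n = -(-2)^n + 2^n for every n ≥ 0, by induction.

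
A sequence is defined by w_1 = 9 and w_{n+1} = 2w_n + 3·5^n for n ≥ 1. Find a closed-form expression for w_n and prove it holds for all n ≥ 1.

Claim: w_n = 2·2^n + 5^n.

Base case: w_1 = 9, and 2·2^1 + 5^1 = 4 + 5 = 9.
Assume w_r = 2·2^r + 5^r for some r ≥ 1.
Then w_{r+1} = 2w_r + 3·5^r = 2·(2·2^r + 5^r) + 3·5^r = 2·2^{r+1} + 2·5^r + 3·5^r = 2·2^{r+1} + 5·5^r = 2·2^{r+1} + 5^{r+1}.
Hence w_n = 2·2^n + 5^n for every n ≥ 1, by induction.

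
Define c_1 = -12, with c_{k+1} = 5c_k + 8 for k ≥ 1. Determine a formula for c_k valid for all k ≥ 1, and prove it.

Claim: c_k = -2·5^k − 2.

Base case: c_1 = -12, and -2·5^1 − 2 = -10 − 2 = -12.
Assume c_m = -2·5^m − 2 for some m ≥ 1.
Then c_{m+1} = 5c_m + 8 = 5·(-2·5^m − 2) + 8 = -10·5^m − 10 + 8 = -2·5^{m+1} − 2.
By induction, c_k = -2·5^k − 2 for all k ≥ 1.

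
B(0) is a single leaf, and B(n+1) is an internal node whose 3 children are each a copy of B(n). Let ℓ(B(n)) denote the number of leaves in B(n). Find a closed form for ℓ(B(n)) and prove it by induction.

Claim: ℓ(B(n)) = 3^n.

Base case: ℓ(B(0)) = 1, and 3^0 = 1.
Assume ℓ(B(r)) = 3^r.
Then ℓ(B(r+1)) = 3·ℓ(B(r)) = 3·3^r = 3^{r+1}.
So the formula holds for r+1, and by induction ℓ(B(n)) = 3^n for all n ≥ 0.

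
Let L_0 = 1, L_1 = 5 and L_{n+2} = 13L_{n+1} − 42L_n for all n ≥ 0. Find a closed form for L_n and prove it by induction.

Claim: L_n = -7^n + 2·6^n.

Base cases: L_0 = 1 and -7^0 + 2·6^0 = 1; L_1 = 5 and -7^1 + 2·6^1 = 5.
Assume L_j = -7^j + 2·6^j for all 0 ≤ j ≤ m, where m ≥ 1.
Then L_{m+1} = 13L_m − 42L_{m−1} = 13·(-7^m + 2·6^m) − 42·(-7^{m−1} + 2·6^{m−1}) = -(13·7 − 42)7^{m−1} + 2·(13·6 − 42)6^{m−1} = -49·7^{m−1} + 72·6^{m−1} = -7^{m+1} + 2·6^{m+1}.
Hence L_n = -7^n + 2·6^n for every n ≥ 0, by strong induction.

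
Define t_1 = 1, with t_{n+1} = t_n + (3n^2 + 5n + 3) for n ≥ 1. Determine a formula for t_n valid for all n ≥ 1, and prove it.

Claim: t_n = n^3 + n^2 + n − 2.

Base case: t_1 = 1, and 1^3 + 1^2 + 1 − 2 = 1.
Assume t_k = k^3 + k^2 + k − 2.
Then t_{k+1} = t_k + (3k^2 + 5k + 3) = (k^3 + k^2 + k − 2) + (3k^2 + 5k + 3) = k^3 + 4k^2 + 6k + 1,
and (k+1)^3 + (k+1)^2 + (k+1) − 2 = k^3 + 4k^2 + 6k + 1.
By induction, t_n = n^3 + n^2 + n − 2 for all n ≥ 1.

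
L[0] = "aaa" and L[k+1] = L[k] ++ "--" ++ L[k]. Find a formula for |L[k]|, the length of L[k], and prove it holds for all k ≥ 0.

Claim: |L[k]| = 5·2^k − 2.

Base case: |L[0]| = 3, and 5·2^0 − 2 = 3.
Assume |L[r]| = 5·2^r − 2.
Then |L[r+1]| = |L[r]| + 2 + |L[r]| = 2|L[r]| + 2 = 2(5·2^r − 2) + 2 = 5·2^{r+1} − 4 + 2 = 5·2^{r+1} − 2.
Hence |L[k]| = 5·2^k − 2 for every k ≥ 0, by induction.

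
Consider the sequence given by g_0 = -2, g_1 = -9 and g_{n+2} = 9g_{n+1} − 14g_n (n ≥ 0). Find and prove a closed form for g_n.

Claim: g_n = -2^n − 7^n.

Base cases: g_0 = -2 and -2^0 − 7^0 = -2; g_1 = -9 and -2^1 − 7^1 = -9.
Assume g_j = -2^j − 7^j for all 0 ≤ j ≤ m, where m ≥ 1.
Then g_{m+1} = 9g_m − 14g_{m−1} = 9·(-2^m − 7^m) − 14·(-2^{m−1} − 7^{m−1}) = -(9·2 − 14)2^{m−1} − (9·7 − 14)7^{m−1} = -4·2^{m−1} − 49·7^{m−1} = -2^{m+1} − 7^{m+1}.
So the formula holds for m+1, and by strong induction g_n = -2^n − 7^n for all n ≥ 0.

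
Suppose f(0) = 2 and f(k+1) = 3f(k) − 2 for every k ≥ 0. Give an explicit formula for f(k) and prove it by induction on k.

Claim: f(k) = 3^k + 1.

Base case: f(0) = 2, and 3^0 + 1 = 1 + 1 = 2.
Assume f(j) = 3^j + 1 for some j ≥ 0.
Then f(j+1) = 3f(j) − 2 = 3·(3^j + 1) − 2 = 3^{j+1} + 3 − 2 = 3^{j+1} + 1.
By induction, f(k) = 3^k + 1 for all k ≥ 0.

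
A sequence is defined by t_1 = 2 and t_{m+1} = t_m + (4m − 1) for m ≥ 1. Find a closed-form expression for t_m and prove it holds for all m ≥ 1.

Claim: t_m = 2m^2 − 3m + 3.

Base case: t_1 = 2, and 2·1^2 − 3·1 + 3 = 2.
Assume t_k = 2k^2 − 3k + 3.
Then t_{k+1} = t_k + (4k − 1) = (2k^2 − 3k + 3) + (4k − 1) = 2k^2 + k + 2,
and 2·(k+1)^2 − 3·(k+1) + 3 = 2k^2 + k + 2.
This completes the inductive step, so t_m = 2m^2 − 3m + 3 for all m ≥ 1.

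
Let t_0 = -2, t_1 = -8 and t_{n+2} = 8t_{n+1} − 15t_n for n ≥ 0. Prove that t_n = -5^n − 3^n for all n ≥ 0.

Base cases: t_0 = -2 and -5^0 − 3^0 = -2; t_1 = -8 and -5^1 − 3^1 = -8.
Assume t_j = -5^j − 3^j for all 0 ≤ j ≤ m, where m ≥ 1.
Then t_{m+1} = 8t_m − 15t_{m−1} = 8·(-5^m − 3^m) − 15·(-5^{m−1} − 3^{m−1}) = -(8·5 − 15)5^{m−1} − (8·3 − 15)3^{m−1} = -25·5^{m−1} − 9·3^{m−1} = -5^{m+1} − 3^{m+1}.
This completes the inductive step, so t_n = -5^n − 3^n for all n ≥ 0.

t_n = -5^n − 3^n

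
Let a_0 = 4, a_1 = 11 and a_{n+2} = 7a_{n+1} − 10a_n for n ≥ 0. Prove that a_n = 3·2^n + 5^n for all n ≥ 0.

Base cases: a_0 = 4 and 3·2^0 + 5^0 = 4; a_1 = 11 and 3·2^1 + 5^1 = 11.
Assume a_j = 3·2^j + 5^j for all 0 ≤ j ≤ m, where m ≥ 1.
Then a_{m+1} = 7a_m − 10a_{m−1} = 7·(3·2^m + 5^m) − 10·(3·2^{m−1} + 5^{m−1}) = 3·(7·2 − 10)2^{m−1} + (7·5 − 10)5^{m−1} = 12·2^{m−1} + 25·5^{m−1} = 3·2^{m+1} + 5^{m+1}.
So the formula holds for m+1, and by strong induction a_n = 3·2^n + 5^n for all n ≥ 0.

a_n = 3·2^n + 5^n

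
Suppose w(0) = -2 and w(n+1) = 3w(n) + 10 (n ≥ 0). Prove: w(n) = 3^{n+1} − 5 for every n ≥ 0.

Base case: w(0) = -2, and 3^{0+1} − 5 = 3 − 5 = -2.
Assume w(j) = 3^{j+1} − 5 for some j ≥ 0.
Then w(j+1) = 3w(j) + 10 = 3·(3^{j+1} − 5) + 10 = 3^{j+2} − 15 + 10 = 3^{j+2} − 5.
By induction, w(n) = 3^{n+1} − 5 for all n ≥ 0.

w(n) = 3^{n+1} − 5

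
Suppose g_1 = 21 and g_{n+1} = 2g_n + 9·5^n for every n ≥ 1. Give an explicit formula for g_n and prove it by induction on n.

Claim: g_n = 3·2^n + 3·5^n.

Base case: g_1 = 21, and 3·2^1 + 3·5^1 = 6 + 15 = 21.
Assume g_r = 3·2^r + 3·5^r for some r ≥ 1.
Then g_{r+1} = 2g_r + 9·5^r = 2·(3·2^r + 3·5^r) + 9·5^r = 3·2^{r+1} + 6·5^r + 9·5^r = 3·2^{r+1} + 15·5^r = 3·2^{r+1} + 3·5^{r+1}.
By induction, g_n = 3·2^n + 3·5^n for all n ≥ 1.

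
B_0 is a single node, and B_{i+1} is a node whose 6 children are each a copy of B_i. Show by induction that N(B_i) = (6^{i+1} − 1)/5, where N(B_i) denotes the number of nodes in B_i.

Base case: N(B_0) = 1, and (6^{0+1} − 1)/5 = 1.
Assume N(B_r) = (6^{r+1} − 1)/5.
Then N(B_{r+1}) = 1 + 6N(B_r) = 1 + 6·(6^{r+1} − 1)/5 = 1 + (6^{r+2} − 6)/5 = (5 + 6^{r+2} − 6)/5 = (6^{r+2} − 1)/5.
By induction, N(B_i) = (6^{i+1} − 1)/5 for all i ≥ 0.

N(B_i) = (6^{i+1} − 1)/5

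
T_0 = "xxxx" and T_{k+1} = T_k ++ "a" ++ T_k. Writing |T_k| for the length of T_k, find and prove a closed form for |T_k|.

Claim: |T_k| = 5·2^k − 1.

Base case: |T_0| = 4, and 5·2^0 − 1 = 4.
Assume |T_m| = 5·2^m − 1.
Then |T_{m+1}| = |T_m| + 1 + |T_m| = 2|T_m| + 1 = 2(5·2^m − 1) + 1 = 5·2^{m+1} − 2 + 1 = 5·2^{m+1} − 1.
Hence |T_k| = 5·2^k − 1 for every k ≥ 0, by induction.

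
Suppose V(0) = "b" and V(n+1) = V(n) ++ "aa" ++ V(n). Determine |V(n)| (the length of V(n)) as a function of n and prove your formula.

Claim: |V(n)| = 3·2^n − 2.

Base case: |V(0)| = 1, and 3·2^0 − 2 = 1.
Assume |V(k)| = 3·2^k − 2.
Then |V(k+1)| = |V(k)| + 2 + |V(k)| = 2|V(k)| + 2 = 2(3·2^k − 2) + 2 = 3·2^{k+1} − 4 + 2 = 3·2^{k+1} − 2.
So the formula holds for k+1, and by induction |V(n)| = 3·2^n − 2 for all n ≥ 0.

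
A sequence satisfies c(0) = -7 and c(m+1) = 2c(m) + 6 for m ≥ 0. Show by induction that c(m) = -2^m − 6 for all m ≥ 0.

Base case: c(0) = -7, and -2^0 − 6 = -1 − 6 = -7.
Assume c(k) = -2^k − 6 for some k ≥ 0.
Then c(k+1) = 2c(k) + 6 = 2·(-2^k − 6) + 6 = -2^{k+1} − 12 + 6 = -2^{k+1} − 6.
So the formula holds for k+1, and by induction c(m) = -2^m − 6 for all m ≥ 0.

c(m) = -2^m − 6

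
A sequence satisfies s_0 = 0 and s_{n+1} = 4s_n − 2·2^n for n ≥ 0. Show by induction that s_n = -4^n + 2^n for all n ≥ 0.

Base case: s_0 = 0, and -4^0 + 2^0 = -1 + 1 = 0.
Assume s_j = -4^j + 2^j for some j ≥ 0.
Then s_{j+1} = 4s_j − 2·2^j = 4·(-4^j + 2^j) − 2·2^j = -4^{j+1} + 4·2^j − 2·2^j = -4^{j+1} + 2·2^j = -4^{j+1} + 2^{j+1}.
Hence s_n = -4^n + 2^n for every n ≥ 0, by induction.

s_n = -4^n + 2^n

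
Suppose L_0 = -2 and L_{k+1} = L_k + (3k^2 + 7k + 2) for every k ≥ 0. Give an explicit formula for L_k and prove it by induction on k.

Claim: L_k = k^3 + 2k^2 − k − 2.

Base case: L_0 = -2, and 0^3 + 2·0^2 − 0 − 2 = -2.
Assume L_j = j^3 + 2j^2 − j − 2.
Then L_{j+1} = L_j + (3j^2 + 7j + 2) = (j^3 + 2j^2 − j − 2) + (3j^2 + 7j + 2) = j^3 + 5j^2 + 6j,
and (j+1)^3 + 2·(j+1)^2 − (j+1) − 2 = j^3 + 5j^2 + 6j.
By induction, L_k = k^3 + 2k^2 − k − 2 for all k ≥ 0.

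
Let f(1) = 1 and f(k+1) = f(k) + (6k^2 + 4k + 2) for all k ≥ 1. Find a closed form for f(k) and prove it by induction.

Claim: f(k) = 2k^3 − k^2 + k − 1.

Base case: f(1) = 1, and 2·1^3 − 1^2 + 1 − 1 = 1.
Assume f(r) = 2r^3 − r^2 + r − 1.
Then f(r+1) = f(r) + (6r^2 + 4r + 2) = (2r^3 − r^2 + r − 1) + (6r^2 + 4r + 2) = 2r^3 + 5r^2 + 5r + 1,
and 2·(r+1)^3 − (r+1)^2 + (r+1) − 1 = 2r^3 + 5r^2 + 5r + 1.
Hence f(k) = 2k^3 − k^2 + k − 1 for every k ≥ 1, by induction.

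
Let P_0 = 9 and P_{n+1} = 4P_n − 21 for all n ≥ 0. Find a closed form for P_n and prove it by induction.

Claim: P_n = 2·4^n + 7.

Base case: P_0 = 9, and 2·4^0 + 7 = 2 + 7 = 9.
Assume P_r = 2·4^r + 7 for some r ≥ 0.
Then P_{r+1} = 4P_r − 21 = 4·(2·4^r + 7) − 21 = 8·4^r + 28 − 21 = 2·4^{r+1} + 7.
Hence P_n = 2·4^n + 7 for every n ≥ 0, by induction.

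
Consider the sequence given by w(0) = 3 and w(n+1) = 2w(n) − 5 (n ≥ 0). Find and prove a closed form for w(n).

Claim: w(n) = -2^{n+1} + 5.

Base case: w(0) = 3, and -2^{0+1} + 5 = -2 + 5 = 3.
Assume w(j) = -2^{j+1} + 5 for some j ≥ 0.
Then w(j+1) = 2w(j) − 5 = 2·(-2^{j+1} + 5) − 5 = -2^{j+2} + 10 − 5 = -2^{j+2} + 5.
So the formula holds for j+1, and by induction w(n) = -2^{n+1} + 5 for all n ≥ 0.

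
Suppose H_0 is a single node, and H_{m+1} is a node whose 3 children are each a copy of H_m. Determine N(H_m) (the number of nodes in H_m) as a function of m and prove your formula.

Claim: N(H_m) = (3^{m+1} − 1)/2.

Base case: N(H_0) = 1, and (3^{0+1} − 1)/2 = 1.
Assume N(H_j) = (3^{j+1} − 1)/2.
Then N(H_{j+1}) = 1 + 3N(H_j) = 1 + 3·(3^{j+1} − 1)/2 = 1 + (3^{j+2} − 3)/2 = (2 + 3^{j+2} − 3)/2 = (3^{j+2} − 1)/2.
So the formula holds for j+1, and by induction N(H_m) = (3^{m+1} − 1)/2 for all m ≥ 0.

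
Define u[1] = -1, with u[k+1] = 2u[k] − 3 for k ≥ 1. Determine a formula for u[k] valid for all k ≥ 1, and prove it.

Claim: u[k] = -2^{k+1} + 3.

Base case: u[1] = -1, and -2^{1+1} + 3 = -4 + 3 = -1.
Assume u[r] = -2^{r+1} + 3 for some r ≥ 1.
Then u[r+1] = 2u[r] − 3 = 2·(-2^{r+1} + 3) − 3 = -2^{r+2} + 6 − 3 = -2^{r+2} + 3.
So the formula holds for r+1, and by induction u[k] = -2^{k+1} + 3 for all k ≥ 1.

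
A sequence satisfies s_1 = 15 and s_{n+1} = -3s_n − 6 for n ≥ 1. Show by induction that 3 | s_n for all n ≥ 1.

Base case: s_1 = 15 = 3·5, so 3 | s_1.
Assume 3 | s_r, so s_r = 3t for some integer t.
Then s_{r+1} = -3s_r − 6 = -3·(3t) − 6 = 3(-3t − 2), so 3 | s_{r+1}.
So the property holds for r+1, and by induction 3 | s_n for all n ≥ 1.

3 | s_n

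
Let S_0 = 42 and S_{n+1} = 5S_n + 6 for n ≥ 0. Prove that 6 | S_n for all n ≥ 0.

Base case: S_0 = 42 = 6·7, so 6 | S_0.
Assume 6 | S_k, so S_k = 6t for some integer t.
Then S_{k+1} = 5S_k + 6 = 5·(6t) + 6 = 6(5t + 1), so 6 | S_{k+1}.
Hence 6 | S_n for every n ≥ 0, by induction.

6 | S_n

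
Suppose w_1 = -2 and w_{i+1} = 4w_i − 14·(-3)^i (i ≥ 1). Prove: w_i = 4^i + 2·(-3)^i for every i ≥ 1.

Base case: w_1 = -2, and 4^1 + 2·(-3)^1 = 4 − 6 = -2.
Assume w_k = 4^k + 2·(-3)^k for some k ≥ 1.
Then w_{k+1} = 4w_k − 14·(-3)^k = 4·(4^k + 2·(-3)^k) − 14·(-3)^k = 4^{k+1} + 8·(-3)^k − 14·(-3)^k = 4^{k+1} − 6·(-3)^k = 4^{k+1} + 2·(-3)^{k+1}.
This completes the inductive step, so w_i = 4^i + 2·(-3)^i for all i ≥ 1.

w_i = 4^i + 2·(-3)^i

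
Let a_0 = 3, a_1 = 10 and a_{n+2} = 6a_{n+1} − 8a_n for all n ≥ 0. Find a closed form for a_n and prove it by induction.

Claim: a_n = 2^n + 2·4^n.

Base cases: a_0 = 3 and 2^0 + 2·4^0 = 3; a_1 = 10 and 2^1 + 2·4^1 = 10.
Assume a_i = 2^i + 2·4^i for all 0 ≤ i ≤ j, where j ≥ 1.
Then a_{j+1} = 6a_j − 8a_{j−1} = 6·(2^j + 2·4^j) − 8·(2^{j−1} + 2·4^{j−1}) = (6·2 − 8)2^{j−1} + 2·(6·4 − 8)4^{j−1} = 4·2^{j−1} + 32·4^{j−1} = 2^{j+1} + 2·4^{j+1}.
By strong induction, a_n = 2^n + 2·4^n for all n ≥ 0.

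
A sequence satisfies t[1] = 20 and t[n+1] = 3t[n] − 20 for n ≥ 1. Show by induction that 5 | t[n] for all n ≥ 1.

Base case: t[1] = 20 = 5·4, so 5 | t[1].
Assume 5 | t[j], so t[j] = 5s for some integer s.
Then t[j+1] = 3t[j] − 20 = 3·(5s) − 20 = 5(3s − 4), so 5 | t[j+1].
By induction, 5 | t[n] for all n ≥ 1.

5 | t[n]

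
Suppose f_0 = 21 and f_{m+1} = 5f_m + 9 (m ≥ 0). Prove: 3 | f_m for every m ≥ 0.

Base case: f_0 = 21 = 3·7, so 3 | f_0.
Assume 3 | f_j, so f_j = 3t for some integer t.
Then f_{j+1} = 5f_j + 9 = 5·(3t) + 9 = 3(5t + 3), so 3 | f_{j+1}.
Hence 3 | f_m for every m ≥ 0, by induction.

3 | f_m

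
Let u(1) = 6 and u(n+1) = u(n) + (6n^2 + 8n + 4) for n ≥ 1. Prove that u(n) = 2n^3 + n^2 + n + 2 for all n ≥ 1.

Base case: u(1) = 6, and 2·1^3 + 1^2 + 1 + 2 = 6.
Assume u(k) = 2k^3 + k^2 + k + 2.
Then u(k+1) = u(k) + (6k^2 + 8k + 4) = (2k^3 + k^2 + k + 2) + (6k^2 + 8k + 4) = 2k^3 + 7k^2 + 9k + 6,
and 2·(k+1)^3 + (k+1)^2 + (k+1) + 2 = 2k^3 + 7k^2 + 9k + 6.
By induction, u(n) = 2n^3 + n^2 + n + 2 for all n ≥ 1.

u(n) = 2n^3 + n^2 + n + 2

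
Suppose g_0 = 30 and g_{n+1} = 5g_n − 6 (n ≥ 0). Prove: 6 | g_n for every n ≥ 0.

Base case: g_0 = 30 = 6·5, so 6 | g_0.
Assume 6 | g_k, so g_k = 6t for some integer t.
Then g_{k+1} = 5g_k − 6 = 5·(6t) − 6 = 6(5t − 1), so 6 | g_{k+1}.
So the property holds for k+1, and by induction 6 | g_n for all n ≥ 0.

6 | g_n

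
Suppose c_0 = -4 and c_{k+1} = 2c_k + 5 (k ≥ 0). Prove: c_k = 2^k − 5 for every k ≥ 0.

Base case: c_0 = -4, and 2^0 − 5 = 1 − 5 = -4.
Assume c_j = 2^j − 5 for some j ≥ 0.
Then c_{j+1} = 2c_j + 5 = 2·(2^j − 5) + 5 = 2^{j+1} − 10 + 5 = 2^{j+1} − 5.
This completes the inductive step, so c_k = 2^k − 5 for all k ≥ 0.

c_k = 2^k − 5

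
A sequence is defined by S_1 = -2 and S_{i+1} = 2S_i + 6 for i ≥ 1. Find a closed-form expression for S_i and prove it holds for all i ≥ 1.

Claim: S_i = 2^{i+1} − 6.

Base case: S_1 = -2, and 2^{1+1} − 6 = 4 − 6 = -2.
Assume S_k = 2^{k+1} − 6 for some k ≥ 1.
Then S_{k+1} = 2S_k + 6 = 2·(2^{k+1} − 6) + 6 = 2^{k+2} − 12 + 6 = 2^{k+2} − 6.
This completes the inductive step, so S_i = 2^{i+1} − 6 for all i ≥ 1.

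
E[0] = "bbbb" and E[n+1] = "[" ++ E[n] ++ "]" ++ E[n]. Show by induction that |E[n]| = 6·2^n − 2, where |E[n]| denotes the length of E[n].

Base case: |E[0]| = 4, and 6·2^0 − 2 = 4.
Assume |E[k]| = 6·2^k − 2.
Then |E[k+1]| = 1 + |E[k]| + 1 + |E[k]| = 2|E[k]| + 2 = 2(6·2^k − 2) + 2 = 6·2^{k+1} − 4 + 2 = 6·2^{k+1} − 2.
Hence |E[n]| = 6·2^n − 2 for every n ≥ 0, by induction.

|E[n]| = 6·2^n − 2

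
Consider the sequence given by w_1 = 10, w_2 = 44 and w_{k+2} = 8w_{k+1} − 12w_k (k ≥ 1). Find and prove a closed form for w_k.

Claim: w_k = 6^k + 2·2^k.

Base cases: w_1 = 10 and 6^1 + 2·2^1 = 10; w_2 = 44 and 6^2 + 2·2^2 = 44.
Assume w_i = 6^i + 2·2^i for all 1 ≤ i ≤ j, where j ≥ 2.
Then w_{j+1} = 8w_j − 12w_{j−1} = 8·(6^j + 2·2^j) − 12·(6^{j−1} + 2·2^{j−1}) = (8·6 − 12)6^{j−1} + 2·(8·2 − 12)2^{j−1} = 36·6^{j−1} + 8·2^{j−1} = 6^{j+1} + 2·2^{j+1}.
By strong induction, w_k = 6^k + 2·2^k for all k ≥ 1.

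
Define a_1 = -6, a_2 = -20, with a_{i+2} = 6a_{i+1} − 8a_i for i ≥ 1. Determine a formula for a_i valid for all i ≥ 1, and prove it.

Claim: a_i = -2^i − 4^i.

Base cases: a_1 = -6 and -2^1 − 4^1 = -6; a_2 = -20 and -2^2 − 4^2 = -20.
Assume a_j = -2^j − 4^j for all 1 ≤ j ≤ r, where r ≥ 2.
Then a_{r+1} = 6a_r − 8a_{r−1} = 6·(-2^r − 4^r) − 8·(-2^{r−1} − 4^{r−1}) = -(6·2 − 8)2^{r−1} − (6·4 − 8)4^{r−1} = -4·2^{r−1} − 16·4^{r−1} = -2^{r+1} − 4^{r+1}.
This completes the inductive step, so a_i = -2^i − 4^i for all i ≥ 1.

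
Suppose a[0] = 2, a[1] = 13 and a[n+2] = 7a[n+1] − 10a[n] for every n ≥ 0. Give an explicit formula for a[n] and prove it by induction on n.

Claim: a[n] = 3·5^n − 2^n.

Base cases: a[0] = 2 and 3·5^0 − 2^0 = 2; a[1] = 13 and 3·5^1 − 2^1 = 13.
Assume a[j] = 3·5^j − 2^j for all 0 ≤ j ≤ m, where m ≥ 1.
Then a[m+1] = 7a[m] − 10a[m−1] = 7·(3·5^m − 2^m) − 10·(3·5^{m−1} − 2^{m−1}) = 3·(7·5 − 10)5^{m−1} − (7·2 − 10)2^{m−1} = 75·5^{m−1} − 4·2^{m−1} = 3·5^{m+1} − 2^{m+1}.
Hence a[n] = 3·5^n − 2^n for every n ≥ 0, by strong induction.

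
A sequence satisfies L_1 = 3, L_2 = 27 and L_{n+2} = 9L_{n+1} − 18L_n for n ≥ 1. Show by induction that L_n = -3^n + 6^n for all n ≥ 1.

Base cases: L_1 = 3 and -3^1 + 6^1 = 3; L_2 = 27 and -3^2 + 6^2 = 27.
Assume L_j = -3^j + 6^j for all 1 ≤ j ≤ r, where r ≥ 2.
Then L_{r+1} = 9L_r − 18L_{r−1} = 9·(-3^r + 6^r) − 18·(-3^{r−1} + 6^{r−1}) = -(9·3 − 18)3^{r−1} + (9·6 − 18)6^{r−1} = -9·3^{r−1} + 36·6^{r−1} = -3^{r+1} + 6^{r+1}.
So the formula holds for r+1, and by strong induction L_n = -3^n + 6^n for all n ≥ 1.

L_n = -3^n + 6^n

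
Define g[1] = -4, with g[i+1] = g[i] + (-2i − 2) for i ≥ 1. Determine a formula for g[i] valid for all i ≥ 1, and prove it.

Claim: g[i] = -i^2 − i − 2.

Base case: g[1] = -4, and -1^2 − 1 − 2 = -4.
Assume g[j] = -j^2 − j − 2.
Then g[j+1] = g[j] + (-2j − 2) = (-j^2 − j − 2) + (-2j − 2) = -j^2 − 3j − 4,
and -(j+1)^2 − (j+1) − 2 = -j^2 − 3j − 4.
This completes the inductive step, so g[i] = -i^2 − i − 2 for all i ≥ 1.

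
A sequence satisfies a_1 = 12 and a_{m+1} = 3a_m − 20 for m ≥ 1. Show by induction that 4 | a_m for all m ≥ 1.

Base case: a_1 = 12 = 4·3, so 4 | a_1.
Assume 4 | a_j, so a_j = 4t for some integer t.
Then a_{j+1} = 3a_j − 20 = 3·(4t) − 20 = 4(3t − 5), so 4 | a_{j+1}.
This completes the inductive step, so 4 | a_m for all m ≥ 1.

4 | a_m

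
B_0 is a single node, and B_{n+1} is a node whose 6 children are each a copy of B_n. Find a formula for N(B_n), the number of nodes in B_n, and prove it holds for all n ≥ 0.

Claim: N(B_n) = (6^{n+1} − 1)/5.

Base case: N(B_0) = 1, and (6^{0+1} − 1)/5 = 1.
Assume N(B_j) = (6^{j+1} − 1)/5.
Then N(B_{j+1}) = 1 + 6N(B_j) = 1 + 6·(6^{j+1} − 1)/5 = 1 + (6^{j+2} − 6)/5 = (5 + 6^{j+2} − 6)/5 = (6^{j+2} − 1)/5.
Hence N(B_n) = (6^{n+1} − 1)/5 for every n ≥ 0, by induction.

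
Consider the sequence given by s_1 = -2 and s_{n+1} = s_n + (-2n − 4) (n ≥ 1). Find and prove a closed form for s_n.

Claim: s_n = -n^2 − 3n + 2.

Base case: s_1 = -2, and -1^2 − 3·1 + 2 = -2.
Assume s_j = -j^2 − 3j + 2.
Then s_{j+1} = s_j + (-2j − 4) = (-j^2 − 3j + 2) + (-2j − 4) = -j^2 − 5j − 2,
and -(j+1)^2 − 3·(j+1) + 2 = -j^2 − 5j − 2.
Hence s_n = -n^2 − 3n + 2 for every n ≥ 1, by induction.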